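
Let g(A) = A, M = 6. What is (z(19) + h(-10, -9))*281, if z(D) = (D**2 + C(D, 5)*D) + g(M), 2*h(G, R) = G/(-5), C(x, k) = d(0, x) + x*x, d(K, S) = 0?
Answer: 2030787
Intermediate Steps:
C(x, k) = x**2 (C(x, k) = 0 + x*x = 0 + x**2 = x**2)
h(G, R) = -G/10 (h(G, R) = (G/(-5))/2 = (G*(-1/5))/2 = (-G/5)/2 = -G/10)
z(D) = 6 + D**2 + D**3 (z(D) = (D**2 + D**2*D) + 6 = (D**2 + D**3) + 6 = 6 + D**2 + D**3)
(z(19) + h(-10, -9))*281 = ((6 + 19**2 + 19**3) - 1/10*(-10))*281 = ((6 + 361 + 6859) + 1)*281 = (7226 + 1)*281 = 7227*281 = 2030787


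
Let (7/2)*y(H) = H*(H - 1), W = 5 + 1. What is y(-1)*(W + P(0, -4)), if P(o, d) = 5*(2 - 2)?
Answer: 24/7 ≈ 3.4286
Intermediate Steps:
P(o, d) = 0 (P(o, d) = 5*0 = 0)
W = 6
y(H) = 2*H*(-1 + H)/7 (y(H) = 2*(H*(H - 1))/7 = 2*(H*(-1 + H))/7 = 2*H*(-1 + H)/7)
y(-1)*(W + P(0, -4)) = ((2/7)*(-1)*(-1 - 1))*(6 + 0) = ((2/7)*(-1)*(-2))*6 = (4/7)*6 = 24/7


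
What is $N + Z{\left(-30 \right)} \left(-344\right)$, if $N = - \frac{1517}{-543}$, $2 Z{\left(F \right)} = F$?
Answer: $\frac{2803397}{543} \approx 5162.8$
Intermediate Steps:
$Z{\left(F \right)} = \frac{F}{2}$
$N = \frac{1517}{543}$ ($N = \left(-1517\right) \left(- \frac{1}{543}\right) = \frac{1517}{543} \approx 2.7937$)
$N + Z{\left(-30 \right)} \left(-344\right) = \frac{1517}{543} + \frac{1}{2} \left(-30\right) \left(-344\right) = \frac{1517}{543} - -5160 = \frac{1517}{543} + 5160 = \frac{2803397}{543}$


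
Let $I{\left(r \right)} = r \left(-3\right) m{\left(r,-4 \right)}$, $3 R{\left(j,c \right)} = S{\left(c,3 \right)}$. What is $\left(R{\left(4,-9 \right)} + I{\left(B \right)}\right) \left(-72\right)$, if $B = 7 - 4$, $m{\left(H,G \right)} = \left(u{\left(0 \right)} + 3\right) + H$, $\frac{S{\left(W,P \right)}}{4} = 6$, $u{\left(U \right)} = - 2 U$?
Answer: $3312$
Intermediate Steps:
$S{\left(W,P \right)} = 24$ ($S{\left(W,P \right)} = 4 \cdot 6 = 24$)
$R{\left(j,c \right)} = 8$ ($R{\left(j,c \right)} = \frac{1}{3} \cdot 24 = 8$)
$m{\left(H,G \right)} = 3 + H$ ($m{\left(H,G \right)} = \left(\left(-2\right) 0 + 3\right) + H = \left(0 + 3\right) + H = 3 + H$)
$B = 3$ ($B = 7 - 4 = 3$)
$I{\left(r \right)} = - 3 r \left(3 + r\right)$ ($I{\left(r \right)} = r \left(-3\right) \left(3 + r\right) = - 3 r \left(3 + r\right)$)
$\left(R{\left(4,-9 \right)} + I{\left(B \right)}\right) \left(-72\right) = \left(8 - 9 \left(3 + 3\right)\right) \left(-72\right) = \left(8 - 9 \cdot 6\right) \left(-72\right) = \left(8 - 54\right) \left(-72\right) = \left(-46\right) \left(-72\right) = 3312$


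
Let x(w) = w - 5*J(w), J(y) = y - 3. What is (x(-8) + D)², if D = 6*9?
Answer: 10201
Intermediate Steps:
D = 54
J(y) = -3 + y
x(w) = 15 - 4*w (x(w) = w - 5*(-3 + w) = w + (15 - 5*w) = 15 - 4*w)
(x(-8) + D)² = ((15 - 4*(-8)) + 54)² = ((15 + 32) + 54)² = (47 + 54)² = 101² = 10201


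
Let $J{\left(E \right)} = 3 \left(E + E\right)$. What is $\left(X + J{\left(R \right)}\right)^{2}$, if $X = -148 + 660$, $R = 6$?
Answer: $300304$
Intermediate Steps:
$J{\left(E \right)} = 6 E$ ($J{\left(E \right)} = 3 \cdot 2 E = 6 E$)
$X = 512$
$\left(X + J{\left(R \right)}\right)^{2} = \left(512 + 6 \cdot 6\right)^{2} = \left(512 + 36\right)^{2} = 548^{2} = 300304$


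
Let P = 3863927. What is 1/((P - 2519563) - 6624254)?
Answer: -1/5279890 ≈ -1.8940e-7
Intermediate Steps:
1/((P - 2519563) - 6624254) = 1/((3863927 - 2519563) - 6624254) = 1/(1344364 - 6624254) = 1/(-5279890) = -1/5279890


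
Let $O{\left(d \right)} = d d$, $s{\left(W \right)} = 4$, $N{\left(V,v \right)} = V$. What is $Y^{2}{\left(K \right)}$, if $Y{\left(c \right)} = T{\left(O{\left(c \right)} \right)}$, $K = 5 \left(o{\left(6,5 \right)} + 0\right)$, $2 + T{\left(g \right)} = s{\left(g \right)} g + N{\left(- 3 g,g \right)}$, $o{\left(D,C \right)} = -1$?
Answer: $529$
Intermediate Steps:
$O{\left(d \right)} = d^{2}$
$T{\left(g \right)} = -2 + g$ ($T{\left(g \right)} = -2 + \left(4 g - 3 g\right) = -2 + g$)
$K = -5$ ($K = 5 \left(-1 + 0\right) = 5 \left(-1\right) = -5$)
$Y{\left(c \right)} = -2 + c^{2}$
$Y^{2}{\left(K \right)} = \left(-2 + \left(-5\right)^{2}\right)^{2} = \left(-2 + 25\right)^{2} = 23^{2} = 529$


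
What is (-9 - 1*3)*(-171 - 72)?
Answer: 2916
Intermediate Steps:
(-9 - 1*3)*(-171 - 72) = (-9 - 3)*(-243) = -12*(-243) = 2916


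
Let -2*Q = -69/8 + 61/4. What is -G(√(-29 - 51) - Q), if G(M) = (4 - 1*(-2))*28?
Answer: -168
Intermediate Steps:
Q = -53/16 (Q = -(-69/8 + 61/4)/2 = -½*53/8 = -53/16 ≈ -3.3125)
G(M) = 168 (G(M) = (4 + 2)*28 = 6*28 = 168)
-G(√(-29 - 51) - Q) = -1*168 = -168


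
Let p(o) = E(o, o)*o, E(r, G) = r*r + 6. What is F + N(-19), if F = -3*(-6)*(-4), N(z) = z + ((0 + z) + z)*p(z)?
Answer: 264883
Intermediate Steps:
E(r, G) = 6 + r² (E(r, G) = r² + 6 = 6 + r²)
p(o) = o*(6 + o²) (p(o) = (6 + o²)*o = o*(6 + o²))
N(z) = z + 2*z²*(6 + z²) (N(z) = z + ((0 + z) + z)*(z*(6 + z²)) = z + (z + z)*(z*(6 + z²)) = z + (2*z)*(z*(6 + z²)) = z + 2*z²*(6 + z²))
F = -72 (F = 18*(-4) = -72)
F + N(-19) = -72 - 19*(1 + 2*(-19)*(6 + (-19)²)) = -72 - 19*(1 + 2*(-19)*(6 + 361)) = -72 - 19*(1 + 2*(-19)*367) = -72 - 19*(1 - 13946) = -72 - 19*(-13945) = -72 + 264955 = 264883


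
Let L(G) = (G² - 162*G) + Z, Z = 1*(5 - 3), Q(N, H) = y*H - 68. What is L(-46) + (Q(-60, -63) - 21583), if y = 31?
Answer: -14034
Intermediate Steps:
Q(N, H) = -68 + 31*H (Q(N, H) = 31*H - 68 = -68 + 31*H)
Z = 2 (Z = 1*2 = 2)
L(G) = 2 + G² - 162*G (L(G) = (G² - 162*G) + 2 = 2 + G² - 162*G)
L(-46) + (Q(-60, -63) - 21583) = (2 + (-46)² - 162*(-46)) + ((-68 + 31*(-63)) - 21583) = (2 + 2116 + 7452) + ((-68 - 1953) - 21583) = 9570 + (-2021 - 21583) = 9570 - 23604 = -14034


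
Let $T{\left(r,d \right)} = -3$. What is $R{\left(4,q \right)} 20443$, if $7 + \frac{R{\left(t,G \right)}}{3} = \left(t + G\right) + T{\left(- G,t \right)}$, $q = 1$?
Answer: $-306645$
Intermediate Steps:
$R{\left(t,G \right)} = -30 + 3 G + 3 t$ ($R{\left(t,G \right)} = -21 + 3 \left(\left(t + G\right) - 3\right) = -21 + 3 \left(\left(G + t\right) - 3\right) = -21 + 3 \left(-3 + G + t\right) = -21 + \left(-9 + 3 G + 3 t\right) = -30 + 3 G + 3 t$)
$R{\left(4,q \right)} 20443 = \left(-30 + 3 \cdot 1 + 3 \cdot 4\right) 20443 = \left(-30 + 3 + 12\right) 20443 = \left(-15\right) 20443 = -306645$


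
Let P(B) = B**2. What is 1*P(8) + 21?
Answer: 85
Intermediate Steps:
1*P(8) + 21 = 1*8**2 + 21 = 1*64 + 21 = 64 + 21 = 85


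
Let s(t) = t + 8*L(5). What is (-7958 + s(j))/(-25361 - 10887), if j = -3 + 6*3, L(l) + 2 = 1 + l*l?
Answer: 337/1576 ≈ 0.21383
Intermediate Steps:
L(l) = -1 + l² (L(l) = -2 + (1 + l*l) = -2 + (1 + l²) = -1 + l²)
j = 15 (j = -3 + 18 = 15)
s(t) = 192 + t (s(t) = t + 8*(-1 + 5²) = t + 8*(-1 + 25) = t + 8*24 = t + 192 = 192 + t)
(-7958 + s(j))/(-25361 - 10887) = (-7958 + (192 + 15))/(-25361 - 10887) = (-7958 + 207)/(-36248) = -7751*(-1/36248) = 337/1576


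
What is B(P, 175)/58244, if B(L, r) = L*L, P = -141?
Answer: 19881/58244 ≈ 0.34134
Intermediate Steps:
B(L, r) = L²
B(P, 175)/58244 = (-141)²/58244 = 19881*(1/58244) = 19881/58244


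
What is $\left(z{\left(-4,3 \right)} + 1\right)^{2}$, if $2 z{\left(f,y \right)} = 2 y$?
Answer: $16$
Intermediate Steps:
$z{\left(f,y \right)} = y$ ($z{\left(f,y \right)} = \frac{2 y}{2} = y$)
$\left(z{\left(-4,3 \right)} + 1\right)^{2} = \left(3 + 1\right)^{2} = 4^{2} = 16$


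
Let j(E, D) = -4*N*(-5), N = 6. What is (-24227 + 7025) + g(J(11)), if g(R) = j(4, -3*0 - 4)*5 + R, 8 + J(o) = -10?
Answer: -16620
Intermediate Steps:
J(o) = -18 (J(o) = -8 - 10 = -18)
j(E, D) = 120 (j(E, D) = -4*6*(-5) = -24*(-5) = 120)
g(R) = 600 + R (g(R) = 120*5 + R = 600 + R)
(-24227 + 7025) + g(J(11)) = (-24227 + 7025) + (600 - 18) = -17202 + 582 = -16620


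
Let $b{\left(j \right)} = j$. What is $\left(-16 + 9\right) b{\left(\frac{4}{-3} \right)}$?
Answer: $\frac{28}{3} \approx 9.3333$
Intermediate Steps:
$\left(-16 + 9\right) b{\left(\frac{4}{-3} \right)} = \left(-16 + 9\right) \frac{4}{-3} = - 7 \cdot 4 \left(- \frac{1}{3}\right) = \left(-7\right) \left(- \frac{4}{3}\right) = \frac{28}{3}$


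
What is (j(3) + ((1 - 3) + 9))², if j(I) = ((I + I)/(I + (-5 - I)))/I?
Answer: 1089/25 ≈ 43.560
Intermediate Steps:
j(I) = -⅖ (j(I) = ((2*I)/(-5))/I = ((2*I)*(-⅕))/I = (-2*I/5)/I = -⅖)
(j(3) + ((1 - 3) + 9))² = (-⅖ + ((1 - 3) + 9))² = (-⅖ + (-2 + 9))² = (-⅖ + 7)² = (33/5)² = 1089/25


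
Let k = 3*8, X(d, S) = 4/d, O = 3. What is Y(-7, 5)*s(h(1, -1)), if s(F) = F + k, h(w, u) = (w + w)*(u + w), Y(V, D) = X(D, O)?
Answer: 96/5 ≈ 19.200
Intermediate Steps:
k = 24
Y(V, D) = 4/D
h(w, u) = 2*w*(u + w) (h(w, u) = (2*w)*(u + w) = 2*w*(u + w))
s(F) = 24 + F (s(F) = F + 24 = 24 + F)
Y(-7, 5)*s(h(1, -1)) = (4/5)*(24 + 2*1*(-1 + 1)) = (4*(⅕))*(24 + 2*1*0) = 4*(24 + 0)/5 = (⅘)*24 = 96/5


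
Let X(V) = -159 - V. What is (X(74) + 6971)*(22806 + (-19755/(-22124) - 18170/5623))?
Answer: 9557346485663493/62201626 ≈ 1.5365e+8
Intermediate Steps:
(X(74) + 6971)*(22806 + (-19755/(-22124) - 18170/5623)) = ((-159 - 1*74) + 6971)*(22806 + (-19755/(-22124) - 18170/5623)) = ((-159 - 74) + 6971)*(22806 + (-19755*(-1/22124) - 18170*1/5623)) = (-233 + 6971)*(22806 + (19755/22124 - 18170/5623)) = 6738*(22806 - 290910715/124403252) = 6738*(2836849654397/124403252) = 9557346485663493/62201626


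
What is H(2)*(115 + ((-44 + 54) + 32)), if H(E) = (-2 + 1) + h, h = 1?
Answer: 0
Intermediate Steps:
H(E) = 0 (H(E) = (-2 + 1) + 1 = -1 + 1 = 0)
H(2)*(115 + ((-44 + 54) + 32)) = 0*(115 + ((-44 + 54) + 32)) = 0*(115 + (10 + 32)) = 0*(115 + 42) = 0*157 = 0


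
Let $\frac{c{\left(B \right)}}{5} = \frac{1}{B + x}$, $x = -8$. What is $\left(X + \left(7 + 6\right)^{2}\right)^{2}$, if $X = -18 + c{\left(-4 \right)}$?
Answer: $\frac{3265249}{144} \approx 22675.0$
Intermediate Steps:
$c{\left(B \right)} = \frac{5}{-8 + B}$ ($c{\left(B \right)} = \frac{5}{B - 8} = \frac{5}{-8 + B}$)
$X = - \frac{221}{12}$ ($X = -18 + \frac{5}{-8 - 4} = -18 + \frac{5}{-12} = -18 + 5 \left(- \frac{1}{12}\right) = -18 - \frac{5}{12} = - \frac{221}{12} \approx -18.417$)
$\left(X + \left(7 + 6\right)^{2}\right)^{2} = \left(- \frac{221}{12} + \left(7 + 6\right)^{2}\right)^{2} = \left(- \frac{221}{12} + 13^{2}\right)^{2} = \left(- \frac{221}{12} + 169\right)^{2} = \left(\frac{1807}{12}\right)^{2} = \frac{3265249}{144}$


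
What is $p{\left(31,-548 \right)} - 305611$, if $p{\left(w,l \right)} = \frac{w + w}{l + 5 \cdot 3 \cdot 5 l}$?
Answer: $- \frac{6364043495}{20824} \approx -3.0561 \cdot 10^{5}$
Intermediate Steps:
$p{\left(w,l \right)} = \frac{w}{38 l}$ ($p{\left(w,l \right)} = \frac{2 w}{l + 15 \cdot 5 l} = \frac{2 w}{l + 75 l} = \frac{2 w}{76 l} = 2 w \frac{1}{76 l} = \frac{w}{38 l}$)
$p{\left(31,-548 \right)} - 305611 = \frac{1}{38} \cdot 31 \frac{1}{-548} - 305611 = \frac{1}{38} \cdot 31 \left(- \frac{1}{548}\right) - 305611 = - \frac{31}{20824} - 305611 = - \frac{6364043495}{20824}$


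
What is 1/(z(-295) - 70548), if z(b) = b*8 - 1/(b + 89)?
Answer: -206/15019047 ≈ -1.3716e-5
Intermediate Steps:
z(b) = -1/(89 + b) + 8*b (z(b) = 8*b - 1/(89 + b) = -1/(89 + b) + 8*b)
1/(z(-295) - 70548) = 1/((-1 + 8*(-295)² + 712*(-295))/(89 - 295) - 70548) = 1/((-1 + 8*87025 - 210040)/(-206) - 70548) = 1/(-(-1 + 696200 - 210040)/206 - 70548) = 1/(-1/206*486159 - 70548) = 1/(-486159/206 - 70548) = 1/(-15019047/206) = -206/15019047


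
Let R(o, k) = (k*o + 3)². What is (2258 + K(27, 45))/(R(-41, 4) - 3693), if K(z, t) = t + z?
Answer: 1165/11114 ≈ 0.10482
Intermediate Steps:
R(o, k) = (3 + k*o)²
(2258 + K(27, 45))/(R(-41, 4) - 3693) = (2258 + (45 + 27))/((3 + 4*(-41))² - 3693) = (2258 + 72)/((3 - 164)² - 3693) = 2330/((-161)² - 3693) = 2330/(25921 - 3693) = 2330/22228 = 2330*(1/22228) = 1165/11114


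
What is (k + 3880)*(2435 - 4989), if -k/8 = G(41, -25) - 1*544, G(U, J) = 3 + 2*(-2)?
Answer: -21044960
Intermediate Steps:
G(U, J) = -1 (G(U, J) = 3 - 4 = -1)
k = 4360 (k = -8*(-1 - 1*544) = -8*(-1 - 544) = -8*(-545) = 4360)
(k + 3880)*(2435 - 4989) = (4360 + 3880)*(2435 - 4989) = 8240*(-2554) = -21044960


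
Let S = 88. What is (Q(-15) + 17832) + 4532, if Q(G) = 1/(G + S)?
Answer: 1632573/73 ≈ 22364.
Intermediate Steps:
Q(G) = 1/(88 + G) (Q(G) = 1/(G + 88) = 1/(88 + G))
(Q(-15) + 17832) + 4532 = (1/(88 - 15) + 17832) + 4532 = (1/73 + 17832) + 4532 = 1301737/73 + 4532 = 1632573/73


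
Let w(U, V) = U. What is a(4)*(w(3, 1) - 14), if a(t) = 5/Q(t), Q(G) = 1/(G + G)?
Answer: -440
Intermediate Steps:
Q(G) = 1/(2*G)
a(t) = 10*t (a(t) = 5/((1/(2*t))) = 5*(2*t) = 10*t)
a(4)*(w(3, 1) - 14) = (10*4)*(3 - 14) = 40*(-11) = -440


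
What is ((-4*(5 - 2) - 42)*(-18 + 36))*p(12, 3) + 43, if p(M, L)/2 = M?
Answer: -23285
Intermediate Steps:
p(M, L) = 2*M
((-4*(5 - 2) - 42)*(-18 + 36))*p(12, 3) + 43 = ((-4*(5 - 2) - 42)*(-18 + 36))*(2*12) + 43 = ((-4*3 - 42)*18)*24 + 43 = ((-12 - 42)*18)*24 + 43 = -54*18*24 + 43 = -972*24 + 43 = -23328 + 43 = -23285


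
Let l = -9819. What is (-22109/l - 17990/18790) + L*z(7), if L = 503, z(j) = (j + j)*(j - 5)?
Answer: 259872284114/18449901 ≈ 14085.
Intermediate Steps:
z(j) = 2*j*(-5 + j) (z(j) = (2*j)*(-5 + j) = 2*j*(-5 + j))
(-22109/l - 17990/18790) + L*z(7) = (-22109/(-9819) - 17990/18790) + 503*(2*7*(-5 + 7)) = (-22109*(-1/9819) - 17990*1/18790) + 503*(2*7*2) = (22109/9819 - 1799/1879) + 503*28 = 23878430/18449901 + 14084 = 259872284114/18449901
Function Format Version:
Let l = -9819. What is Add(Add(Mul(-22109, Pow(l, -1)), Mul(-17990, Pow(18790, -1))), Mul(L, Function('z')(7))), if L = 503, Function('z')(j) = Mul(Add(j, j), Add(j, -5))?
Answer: Rational(259872284114, 18449901) ≈ 14085.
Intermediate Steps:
Function('z')(j) = Mul(2, j, Add(-5, j)) (Function('z')(j) = Mul(Mul(2, j), Add(-5, j)) = Mul(2, j, Add(-5, j)))
Add(Add(Mul(-22109, Pow(l, -1)), Mul(-17990, Pow(18790, -1))), Mul(L, Function('z')(7))) = Add(Add(Mul(-22109, Pow(-9819, -1)), Mul(-17990, Pow(18790, -1))), Mul(503, Mul(2, 7, Add(-5, 7)))) = Add(Add(Mul(-22109, Rational(-1, 9819)), Mul(-17990, Rational(1, 18790))), Mul(503, Mul(2, 7, 2))) = Add(Add(Rational(22109, 9819), Rational(-1799, 1879)), Mul(503, 28)) = Add(Rational(23878430, 18449901), 14084) = Rational(259872284114, 18449901)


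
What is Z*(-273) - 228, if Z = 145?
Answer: -39813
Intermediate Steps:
Z*(-273) - 228 = 145*(-273) - 228 = -39585 - 228 = -39813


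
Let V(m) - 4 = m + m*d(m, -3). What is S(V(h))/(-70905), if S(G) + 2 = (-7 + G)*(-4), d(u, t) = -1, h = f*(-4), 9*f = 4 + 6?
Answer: -2/14181 ≈ -0.00014103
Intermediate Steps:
f = 10/9 (f = (4 + 6)/9 = (1/9)*10 = 10/9 ≈ 1.1111)
h = -40/9 (h = (10/9)*(-4) = -40/9 ≈ -4.4444)
V(m) = 4 (V(m) = 4 + (m + m*(-1)) = 4 + (m - m) = 4 + 0 = 4)
S(G) = 26 - 4*G (S(G) = -2 + (-7 + G)*(-4) = -2 + (28 - 4*G) = 26 - 4*G)
S(V(h))/(-70905) = (26 - 4*4)/(-70905) = (26 - 16)*(-1/70905) = 10*(-1/70905) = -2/14181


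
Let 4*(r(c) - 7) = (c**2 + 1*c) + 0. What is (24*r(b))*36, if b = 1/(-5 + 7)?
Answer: 6210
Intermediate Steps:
b = 1/2 ≈ 0.50000
r(c) = 7 + c/4 + c**2/4 (r(c) = 7 + ((c**2 + 1*c) + 0)/4 = 7 + ((c**2 + c) + 0)/4 = 7 + ((c + c**2) + 0)/4 = 7 + (c + c**2)/4 = 7 + (c/4 + c**2/4) = 7 + c/4 + c**2/4)
(24*r(b))*36 = (24*(7 + (1/4)*(1/2) + (1/2)**2/4))*36 = (24*(7 + 1/8 + (1/4)*(1/4)))*36 = (24*(7 + 1/8 + 1/16))*36 = (24*(115/16))*36 = (345/2)*36 = 6210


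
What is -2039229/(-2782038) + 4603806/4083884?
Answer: 125809154298/67628098069 ≈ 1.8603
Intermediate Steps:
-2039229/(-2782038) + 4603806/4083884 = -2039229*(-1/2782038) + 4603806*(1/4083884) = 679743/927346 + 2301903/2041942 = 125809154298/67628098069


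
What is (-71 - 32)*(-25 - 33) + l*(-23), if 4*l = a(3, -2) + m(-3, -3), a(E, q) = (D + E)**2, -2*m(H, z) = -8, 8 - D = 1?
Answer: 5376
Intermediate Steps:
D = 7 (D = 8 - 1*1 = 8 - 1 = 7)
m(H, z) = 4 (m(H, z) = -1/2*(-8) = 4)
a(E, q) = (7 + E)**2
l = 26 (l = ((7 + 3)**2 + 4)/4 = (10**2 + 4)/4 = (100 + 4)/4 = (1/4)*104 = 26)
(-71 - 32)*(-25 - 33) + l*(-23) = (-71 - 32)*(-25 - 33) + 26*(-23) = -103*(-58) - 598 = 5974 - 598 = 5376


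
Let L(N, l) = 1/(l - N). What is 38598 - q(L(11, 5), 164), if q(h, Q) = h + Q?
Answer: 230605/6 ≈ 38434.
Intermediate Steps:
q(h, Q) = Q + h
38598 - q(L(11, 5), 164) = 38598 - (164 + 1/(5 - 1*11)) = 38598 - (164 + 1/(5 - 11)) = 38598 - (164 + 1/(-6)) = 38598 - (164 - 1/6) = 38598 - 1*983/6 = 38598 - 983/6 = 230605/6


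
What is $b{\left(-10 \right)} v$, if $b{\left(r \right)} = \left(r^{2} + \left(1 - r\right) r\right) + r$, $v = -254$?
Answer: $5080$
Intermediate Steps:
$b{\left(r \right)} = r + r^{2} + r \left(1 - r\right)$ ($b{\left(r \right)} = \left(r^{2} + r \left(1 - r\right)\right) + r = r + r^{2} + r \left(1 - r\right)$)
$b{\left(-10 \right)} v = 2 \left(-10\right) \left(-254\right) = \left(-20\right) \left(-254\right) = 5080$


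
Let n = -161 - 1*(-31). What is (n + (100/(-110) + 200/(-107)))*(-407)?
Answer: 5782360/107 ≈ 54041.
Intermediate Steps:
n = -130 (n = -161 + 31 = -130)
(n + (100/(-110) + 200/(-107)))*(-407) = (-130 + (100/(-110) + 200/(-107)))*(-407) = (-130 + (100*(-1/110) + 200*(-1/107)))*(-407) = (-130 + (-10/11 - 200/107))*(-407) = (-130 - 3270/1177)*(-407) = -156280/1177*(-407) = 5782360/107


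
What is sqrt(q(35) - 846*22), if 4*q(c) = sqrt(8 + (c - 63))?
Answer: sqrt(-74448 + 2*I*sqrt(5))/2 ≈ 0.0040976 + 136.43*I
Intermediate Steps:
q(c) = sqrt(-55 + c)/4 (q(c) = sqrt(8 + (c - 63))/4 = sqrt(8 + (-63 + c))/4 = sqrt(-55 + c)/4)
sqrt(q(35) - 846*22) = sqrt(sqrt(-55 + 35)/4 - 846*22) = sqrt(sqrt(-20)/4 - 18612) = sqrt((2*I*sqrt(5))/4 - 18612) = sqrt(I*sqrt(5)/2 - 18612) = sqrt(-18612 + I*sqrt(5)/2)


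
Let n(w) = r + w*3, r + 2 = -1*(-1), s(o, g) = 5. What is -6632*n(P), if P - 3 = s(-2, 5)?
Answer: -152536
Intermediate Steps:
r = -1 (r = -2 - 1*(-1) = -2 + 1 = -1)
P = 8 (P = 3 + 5 = 8)
n(w) = -1 + 3*w (n(w) = -1 + w*3 = -1 + 3*w)
-6632*n(P) = -6632*(-1 + 3*8) = -6632*(-1 + 24) = -6632*23 = -152536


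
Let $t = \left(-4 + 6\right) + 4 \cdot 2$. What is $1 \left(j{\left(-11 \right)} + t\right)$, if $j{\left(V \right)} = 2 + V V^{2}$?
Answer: $-1319$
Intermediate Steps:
$t = 10$ ($t = 2 + 8 = 10$)
$j{\left(V \right)} = 2 + V^{3}$
$1 \left(j{\left(-11 \right)} + t\right) = 1 \left(\left(2 + \left(-11\right)^{3}\right) + 10\right) = 1 \left(\left(2 - 1331\right) + 10\right) = 1 \left(-1329 + 10\right) = 1 \left(-1319\right) = -1319$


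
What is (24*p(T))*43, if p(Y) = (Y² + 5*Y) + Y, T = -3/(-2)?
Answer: 11610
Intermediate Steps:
T = 3/2 (T = -3*(-½) = 3/2 ≈ 1.5000)
p(Y) = Y² + 6*Y
(24*p(T))*43 = (24*(3*(6 + 3/2)/2))*43 = (24*((3/2)*(15/2)))*43 = (24*(45/4))*43 = 270*43 = 11610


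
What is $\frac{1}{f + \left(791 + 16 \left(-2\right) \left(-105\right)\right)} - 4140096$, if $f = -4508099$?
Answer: $- \frac{18646777099009}{4503948} \approx -4.1401 \cdot 10^{6}$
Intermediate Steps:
$\frac{1}{f + \left(791 + 16 \left(-2\right) \left(-105\right)\right)} - 4140096 = \frac{1}{-4508099 + \left(791 + 16 \left(-2\right) \left(-105\right)\right)} - 4140096 = \frac{1}{-4508099 + \left(791 - -3360\right)} - 4140096 = \frac{1}{-4508099 + \left(791 + 3360\right)} - 4140096 = \frac{1}{-4508099 + 4151} - 4140096 = \frac{1}{-4503948} - 4140096 = - \frac{1}{4503948} - 4140096 = - \frac{18646777099009}{4503948}$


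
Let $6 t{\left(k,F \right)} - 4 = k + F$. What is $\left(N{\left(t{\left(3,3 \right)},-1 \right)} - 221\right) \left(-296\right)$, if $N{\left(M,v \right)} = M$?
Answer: $\frac{194768}{3} \approx 64923.0$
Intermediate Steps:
$t{\left(k,F \right)} = \frac{2}{3} + \frac{F}{6} + \frac{k}{6}$ ($t{\left(k,F \right)} = \frac{2}{3} + \frac{k + F}{6} = \frac{2}{3} + \frac{F + k}{6} = \frac{2}{3} + \left(\frac{F}{6} + \frac{k}{6}\right) = \frac{2}{3} + \frac{F}{6} + \frac{k}{6}$)
$\left(N{\left(t{\left(3,3 \right)},-1 \right)} - 221\right) \left(-296\right) = \left(\left(\frac{2}{3} + \frac{1}{6} \cdot 3 + \frac{1}{6} \cdot 3\right) - 221\right) \left(-296\right) = \left(\left(\frac{2}{3} + \frac{1}{2} + \frac{1}{2}\right) - 221\right) \left(-296\right) = \left(\frac{5}{3} - 221\right) \left(-296\right) = \left(- \frac{658}{3}\right) \left(-296\right) = \frac{194768}{3}$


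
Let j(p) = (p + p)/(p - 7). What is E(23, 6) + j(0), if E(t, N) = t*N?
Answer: 138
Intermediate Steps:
E(t, N) = N*t
j(p) = 2*p/(-7 + p) (j(p) = (2*p)/(-7 + p) = 2*p/(-7 + p))
E(23, 6) + j(0) = 6*23 + 2*0/(-7 + 0) = 138 + 2*0/(-7) = 138 + 2*0*(-⅐) = 138 + 0 = 138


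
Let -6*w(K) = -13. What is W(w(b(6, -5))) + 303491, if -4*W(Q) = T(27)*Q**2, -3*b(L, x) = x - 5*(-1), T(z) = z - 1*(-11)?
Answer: 21848141/72 ≈ 3.0345e+5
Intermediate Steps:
T(z) = 11 + z (T(z) = z + 11 = 11 + z)
b(L, x) = -5/3 - x/3 (b(L, x) = -(x - 5*(-1))/3 = -(x + 5)/3 = -(5 + x)/3 = -5/3 - x/3)
w(K) = 13/6 (w(K) = -1/6*(-13) = 13/6)
W(Q) = -19*Q**2/2 (W(Q) = -(11 + 27)*Q**2/4 = -19*Q**2/2)
W(w(b(6, -5))) + 303491 = -19*(13/6)**2/2 + 303491 = -19/2*169/36 + 303491 = -3211/72 + 303491 = 21848141/72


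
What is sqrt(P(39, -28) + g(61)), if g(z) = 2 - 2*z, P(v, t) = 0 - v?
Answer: I*sqrt(159) ≈ 12.61*I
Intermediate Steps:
P(v, t) = -v
sqrt(P(39, -28) + g(61)) = sqrt(-1*39 + (2 - 2*61)) = sqrt(-39 + (2 - 122)) = sqrt(-39 - 120) = sqrt(-159) = I*sqrt(159)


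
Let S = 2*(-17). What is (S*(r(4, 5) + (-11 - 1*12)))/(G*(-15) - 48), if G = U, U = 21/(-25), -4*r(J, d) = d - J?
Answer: -2635/118 ≈ -22.331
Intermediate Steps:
S = -34
r(J, d) = -d/4 + J/4 (r(J, d) = -(d - J)/4 = -d/4 + J/4)
U = -21/25 (U = 21*(-1/25) = -21/25 ≈ -0.84000)
G = -21/25 ≈ -0.84000
(S*(r(4, 5) + (-11 - 1*12)))/(G*(-15) - 48) = (-34*((-1/4*5 + (1/4)*4) + (-11 - 1*12)))/(-21/25*(-15) - 48) = (-34*((-5/4 + 1) + (-11 - 12)))/(63/5 - 48) = (-34*(-1/4 - 23))/(-177/5) = -34*(-93/4)*(-5/177) = (1581/2)*(-5/177) = -2635/118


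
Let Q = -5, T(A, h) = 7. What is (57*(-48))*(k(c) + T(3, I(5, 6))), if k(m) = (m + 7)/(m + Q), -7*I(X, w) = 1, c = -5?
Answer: -93024/5 ≈ -18605.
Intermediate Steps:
I(X, w) = -1/7 (I(X, w) = -1/7*1 = -1/7)
k(m) = (7 + m)/(-5 + m) (k(m) = (m + 7)/(m - 5) = (7 + m)/(-5 + m))
(57*(-48))*(k(c) + T(3, I(5, 6))) = (57*(-48))*((7 - 5)/(-5 - 5) + 7) = -2736*(2/(-10) + 7) = -2736*(-1/10*2 + 7) = -2736*(-1/5 + 7) = -2736*34/5 = -93024/5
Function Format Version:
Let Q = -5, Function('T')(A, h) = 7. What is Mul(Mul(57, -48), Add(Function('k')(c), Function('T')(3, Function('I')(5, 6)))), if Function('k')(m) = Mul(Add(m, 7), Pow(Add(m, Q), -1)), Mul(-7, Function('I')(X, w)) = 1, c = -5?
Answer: Rational(-93024, 5) ≈ -18605.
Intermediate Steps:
Function('I')(X, w) = Rational(-1, 7) (Function('I')(X, w) = Mul(Rational(-1, 7), 1) = Rational(-1, 7))
Function('k')(m) = Mul(Pow(Add(-5, m), -1), Add(7, m)) (Function('k')(m) = Mul(Add(m, 7), Pow(Add(m, -5), -1)) = Mul(Add(7, m), Pow(Add(-5, m), -1)) = Mul(Pow(Add(-5, m), -1), Add(7, m)))
Mul(Mul(57, -48), Add(Function('k')(c), Function('T')(3, Function('I')(5, 6)))) = Mul(Mul(57, -48), Add(Mul(Pow(Add(-5, -5), -1), Add(7, -5)), 7)) = Mul(-2736, Add(Mul(Pow(-10, -1), 2), 7)) = Mul(-2736, Add(Mul(Rational(-1, 10), 2), 7)) = Mul(-2736, Add(Rational(-1, 5), 7)) = Mul(-2736, Rational(34, 5)) = Rational(-93024, 5)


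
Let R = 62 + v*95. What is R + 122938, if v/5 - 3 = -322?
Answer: -28525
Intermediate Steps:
v = -1595 (v = 15 + 5*(-322) = 15 - 1610 = -1595)
R = -151463 (R = 62 - 1595*95 = 62 - 151525 = -151463)
R + 122938 = -151463 + 122938 = -28525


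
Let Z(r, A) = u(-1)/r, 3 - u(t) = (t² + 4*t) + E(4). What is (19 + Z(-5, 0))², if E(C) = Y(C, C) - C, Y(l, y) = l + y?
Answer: 8649/25 ≈ 345.96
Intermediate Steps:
E(C) = C (E(C) = (C + C) - C = 2*C - C = C)
u(t) = -1 - t² - 4*t (u(t) = 3 - ((t² + 4*t) + 4) = 3 - (4 + t² + 4*t) = 3 + (-4 - t² - 4*t) = -1 - t² - 4*t)
Z(r, A) = 2/r (Z(r, A) = (-1 - 1*(-1)² - 4*(-1))/r = (-1 - 1*1 + 4)/r = (-1 - 1 + 4)/r = 2/r)
(19 + Z(-5, 0))² = (19 + 2/(-5))² = (19 + 2*(-⅕))² = (19 - ⅖)² = (93/5)² = 8649/25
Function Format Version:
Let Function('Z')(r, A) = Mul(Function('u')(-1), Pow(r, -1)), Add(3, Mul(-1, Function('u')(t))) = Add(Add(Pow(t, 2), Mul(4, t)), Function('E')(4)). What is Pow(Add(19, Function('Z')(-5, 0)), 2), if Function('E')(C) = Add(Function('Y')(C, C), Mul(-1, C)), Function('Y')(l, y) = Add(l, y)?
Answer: Rational(8649, 25) ≈ 345.96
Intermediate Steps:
Function('E')(C) = C (Function('E')(C) = Add(Add(C, C), Mul(-1, C)) = Add(Mul(2, C), Mul(-1, C)) = C)
Function('u')(t) = Add(-1, Mul(-1, Pow(t, 2)), Mul(-4, t)) (Function('u')(t) = Add(3, Mul(-1, Add(Add(Pow(t, 2), Mul(4, t)), 4))) = Add(3, Mul(-1, Add(4, Pow(t, 2), Mul(4, t)))) = Add(3, Add(-4, Mul(-1, Pow(t, 2)), Mul(-4, t))) = Add(-1, Mul(-1, Pow(t, 2)), Mul(-4, t)))
Function('Z')(r, A) = Mul(2, Pow(r, -1)) (Function('Z')(r, A) = Mul(Add(-1, Mul(-1, Pow(-1, 2)), Mul(-4, -1)), Pow(r, -1)) = Mul(Add(-1, Mul(-1, 1), 4), Pow(r, -1)) = Mul(Add(-1, -1, 4), Pow(r, -1)) = Mul(2, Pow(r, -1)))
Pow(Add(19, Function('Z')(-5, 0)), 2) = Pow(Add(19, Mul(2, Pow(-5, -1))), 2) = Pow(Add(19, Mul(2, Rational(-1, 5))), 2) = Pow(Add(19, Rational(-2, 5)), 2) = Pow(Rational(93, 5), 2) = Rational(8649, 25)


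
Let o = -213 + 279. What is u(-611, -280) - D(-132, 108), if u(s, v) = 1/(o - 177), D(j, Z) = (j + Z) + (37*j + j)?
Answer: 559439/111 ≈ 5040.0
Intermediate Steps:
o = 66
D(j, Z) = Z + 39*j (D(j, Z) = (Z + j) + 38*j = Z + 39*j)
u(s, v) = -1/111 (u(s, v) = 1/(66 - 177) = 1/(-111) = -1/111)
u(-611, -280) - D(-132, 108) = -1/111 - (108 + 39*(-132)) = -1/111 - (108 - 5148) = -1/111 - 1*(-5040) = -1/111 + 5040 = 559439/111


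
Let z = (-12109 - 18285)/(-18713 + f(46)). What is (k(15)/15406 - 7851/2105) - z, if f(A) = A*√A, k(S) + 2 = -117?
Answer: -60875400504956893/11352933510947790 - 1398124*√46/350079033 ≈ -5.3892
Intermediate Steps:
k(S) = -119 (k(S) = -2 - 117 = -119)
f(A) = A^(3/2)
z = -30394/(-18713 + 46*√46) (z = (-12109 - 18285)/(-18713 + 46^(3/2)) = -30394/(-18713 + 46*√46) ≈ 1.6518)
(k(15)/15406 - 7851/2105) - z = (-119/15406 - 7851/2105) - (568762922/350079033 + 1398124*√46/350079033) = (-119*1/15406 - 7851*1/2105) + (-568762922/350079033 - 1398124*√46/350079033) = (-119/15406 - 7851/2105) + (-568762922/350079033 - 1398124*√46/350079033) = -121203001/32429630 + (-568762922/350079033 - 1398124*√46/350079033) = -60875400504956893/11352933510947790 - 1398124*√46/350079033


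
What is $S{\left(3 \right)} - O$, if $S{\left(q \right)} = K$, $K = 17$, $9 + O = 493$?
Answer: $-467$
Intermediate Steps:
$O = 484$ ($O = -9 + 493 = 484$)
$S{\left(q \right)} = 17$
$S{\left(3 \right)} - O = 17 - 484 = -467$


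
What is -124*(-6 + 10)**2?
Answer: -1984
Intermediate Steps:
-124*(-6 + 10)**2 = -124*4**2 = -124*16 = -1984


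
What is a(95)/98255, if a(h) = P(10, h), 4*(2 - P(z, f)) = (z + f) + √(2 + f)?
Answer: -97/393020 - √97/393020 ≈ -0.00027187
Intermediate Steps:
P(z, f) = 2 - f/4 - z/4 - √(2 + f)/4 (P(z, f) = 2 - ((z + f) + √(2 + f))/4 = 2 - ((f + z) + √(2 + f))/4 = 2 - (f + z + √(2 + f))/4 = 2 + (-f/4 - z/4 - √(2 + f)/4) = 2 - f/4 - z/4 - √(2 + f)/4)
a(h) = -½ - h/4 - √(2 + h)/4 (a(h) = 2 - h/4 - ¼*10 - √(2 + h)/4 = 2 - h/4 - 5/2 - √(2 + h)/4 = -½ - h/4 - √(2 + h)/4)
a(95)/98255 = (-½ - ¼*95 - √(2 + 95)/4)/98255 = (-½ - 95/4 - √97/4)*(1/98255) = (-97/4 - √97/4)*(1/98255) = -97/393020 - √97/393020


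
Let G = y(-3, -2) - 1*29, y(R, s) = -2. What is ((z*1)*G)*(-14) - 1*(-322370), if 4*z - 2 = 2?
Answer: 322804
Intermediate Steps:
z = 1 (z = ½ + (¼)*2 = ½ + ½ = 1)
G = -31 (G = -2 - 1*29 = -2 - 29 = -31)
((z*1)*G)*(-14) - 1*(-322370) = ((1*1)*(-31))*(-14) - 1*(-322370) = (1*(-31))*(-14) + 322370 = -31*(-14) + 322370 = 434 + 322370 = 322804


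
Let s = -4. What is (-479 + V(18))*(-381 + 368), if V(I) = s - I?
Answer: 6513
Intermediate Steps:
V(I) = -4 - I
(-479 + V(18))*(-381 + 368) = (-479 + (-4 - 1*18))*(-381 + 368) = (-479 + (-4 - 18))*(-13) = (-479 - 22)*(-13) = -501*(-13) = 6513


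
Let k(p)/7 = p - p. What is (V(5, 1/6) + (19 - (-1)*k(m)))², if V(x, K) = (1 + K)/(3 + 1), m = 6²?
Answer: 214369/576 ≈ 372.17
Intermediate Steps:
m = 36
k(p) = 0 (k(p) = 7*(p - p) = 7*0 = 0)
V(x, K) = ¼ + K/4 (V(x, K) = (1 + K)/4 = (1 + K)*(¼) = ¼ + K/4)
(V(5, 1/6) + (19 - (-1)*k(m)))² = ((¼ + (¼)/6) + (19 - (-1)*0))² = ((¼ + (¼)*(⅙)) + (19 - 1*0))² = ((¼ + 1/24) + (19 + 0))² = (7/24 + 19)² = (463/24)² = 214369/576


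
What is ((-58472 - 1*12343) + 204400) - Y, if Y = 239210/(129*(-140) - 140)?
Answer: 243148621/1820 ≈ 1.3360e+5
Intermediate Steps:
Y = -23921/1820 (Y = 239210/(-18060 - 140) = 239210/(-18200) = 239210*(-1/18200) = -23921/1820 ≈ -13.143)
((-58472 - 1*12343) + 204400) - Y = ((-58472 - 1*12343) + 204400) - 1*(-23921/1820) = ((-58472 - 12343) + 204400) + 23921/1820 = (-70815 + 204400) + 23921/1820 = 133585 + 23921/1820 = 243148621/1820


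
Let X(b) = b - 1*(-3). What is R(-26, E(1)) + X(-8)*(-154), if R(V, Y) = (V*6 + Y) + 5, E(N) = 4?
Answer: 623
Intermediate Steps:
X(b) = 3 + b (X(b) = b + 3 = 3 + b)
R(V, Y) = 5 + Y + 6*V (R(V, Y) = (6*V + Y) + 5 = (Y + 6*V) + 5 = 5 + Y + 6*V)
R(-26, E(1)) + X(-8)*(-154) = (5 + 4 + 6*(-26)) + (3 - 8)*(-154) = (5 + 4 - 156) - 5*(-154) = -147 + 770 = 623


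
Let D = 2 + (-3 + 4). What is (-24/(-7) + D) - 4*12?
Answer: -291/7 ≈ -41.571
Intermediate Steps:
D = 3 (D = 2 + 1 = 3)
(-24/(-7) + D) - 4*12 = (-24/(-7) + 3) - 4*12 = (-24*(-1)/7 + 3) - 1*48 = (-2*(-12/7) + 3) - 48 = (24/7 + 3) - 48 = 45/7 - 48 = -291/7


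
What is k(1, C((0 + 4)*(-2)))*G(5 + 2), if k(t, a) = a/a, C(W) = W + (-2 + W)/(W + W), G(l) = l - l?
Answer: 0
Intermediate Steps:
G(l) = 0
C(W) = W + (-2 + W)/(2*W) (C(W) = W + (-2 + W)/((2*W)) = W + (-2 + W)*(1/(2*W)) = W + (-2 + W)/(2*W))
k(t, a) = 1
k(1, C((0 + 4)*(-2)))*G(5 + 2) = 1*0 = 0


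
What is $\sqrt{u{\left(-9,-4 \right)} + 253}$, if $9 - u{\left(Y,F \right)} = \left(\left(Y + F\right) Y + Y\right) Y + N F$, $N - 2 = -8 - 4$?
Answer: $\sqrt{1194} \approx 34.554$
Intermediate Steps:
$N = -10$ ($N = 2 - 12 = -10$)
$u{\left(Y,F \right)} = 9 + 10 F - Y \left(Y + Y \left(F + Y\right)\right)$ ($u{\left(Y,F \right)} = 9 - \left(\left(\left(Y + F\right) Y + Y\right) Y - 10 F\right) = 9 - \left(\left(\left(F + Y\right) Y + Y\right) Y - 10 F\right) = 9 - \left(\left(Y \left(F + Y\right) + Y\right) Y - 10 F\right) = 9 - \left(\left(Y + Y \left(F + Y\right)\right) Y - 10 F\right) = 9 - \left(Y \left(Y + Y \left(F + Y\right)\right) - 10 F\right) = 9 - \left(- 10 F + Y \left(Y + Y \left(F + Y\right)\right)\right) = 9 + \left(10 F - Y \left(Y + Y \left(F + Y\right)\right)\right) = 9 + 10 F - Y \left(Y + Y \left(F + Y\right)\right)$)
$\sqrt{u{\left(-9,-4 \right)} + 253} = \sqrt{\left(9 - \left(-9\right)^{2} - \left(-9\right)^{3} + 10 \left(-4\right) - - 4 \left(-9\right)^{2}\right) + 253} = \sqrt{\left(9 - 81 - -729 - 40 - \left(-4\right) 81\right) + 253} = \sqrt{\left(9 - 81 + 729 - 40 + 324\right) + 253} = \sqrt{941 + 253} = \sqrt{1194}$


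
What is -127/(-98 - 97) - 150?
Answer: -29123/195 ≈ -149.35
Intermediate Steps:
-127/(-98 - 97) - 150 = -127/(-195) - 150 = -127*(-1/195) - 150 = 127/195 - 150 = -29123/195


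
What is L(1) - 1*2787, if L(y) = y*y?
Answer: -2786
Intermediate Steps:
L(y) = y**2
L(1) - 1*2787 = 1**2 - 1*2787 = 1 - 2787 = -2786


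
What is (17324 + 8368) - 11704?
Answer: 13988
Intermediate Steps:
(17324 + 8368) - 11704 = 25692 - 11704 = 13988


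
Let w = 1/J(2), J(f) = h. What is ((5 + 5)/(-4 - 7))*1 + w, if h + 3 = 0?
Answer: -41/33 ≈ -1.2424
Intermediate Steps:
h = -3 (h = -3 + 0 = -3)
J(f) = -3
w = -1/3 (w = 1/(-3) = -1/3 ≈ -0.33333)
((5 + 5)/(-4 - 7))*1 + w = ((5 + 5)/(-4 - 7))*1 - 1/3 = (10/(-11))*1 - 1/3 = (10*(-1/11))*1 - 1/3 = -10/11*1 - 1/3 = -10/11 - 1/3 = -41/33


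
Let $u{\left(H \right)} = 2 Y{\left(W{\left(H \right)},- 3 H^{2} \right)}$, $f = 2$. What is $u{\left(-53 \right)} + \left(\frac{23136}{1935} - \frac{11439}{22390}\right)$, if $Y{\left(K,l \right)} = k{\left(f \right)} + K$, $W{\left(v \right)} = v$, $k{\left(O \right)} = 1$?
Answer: $- \frac{53465107}{577662} \approx -92.554$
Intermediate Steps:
$Y{\left(K,l \right)} = 1 + K$
$u{\left(H \right)} = 2 + 2 H$ ($u{\left(H \right)} = 2 \left(1 + H\right) = 2 + 2 H$)
$u{\left(-53 \right)} + \left(\frac{23136}{1935} - \frac{11439}{22390}\right) = \left(2 + 2 \left(-53\right)\right) + \left(\frac{23136}{1935} - \frac{11439}{22390}\right) = \left(2 - 106\right) + \left(23136 \cdot \frac{1}{1935} - \frac{11439}{22390}\right) = -104 + \left(\frac{7712}{645} - \frac{11439}{22390}\right) = -104 + \frac{6611741}{577662} = - \frac{53465107}{577662}$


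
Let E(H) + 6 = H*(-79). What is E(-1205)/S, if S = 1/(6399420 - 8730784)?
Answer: -221920207796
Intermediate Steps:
S = -1/2331364 (S = 1/(-2331364) = -1/2331364 ≈ -4.2893e-7)
E(H) = -6 - 79*H (E(H) = -6 + H*(-79) = -6 - 79*H)
E(-1205)/S = (-6 - 79*(-1205))/(-1/2331364) = (-6 + 95195)*(-2331364) = 95189*(-2331364) = -221920207796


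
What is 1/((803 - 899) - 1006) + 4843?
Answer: 5336985/1102 ≈ 4843.0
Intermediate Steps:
1/((803 - 899) - 1006) + 4843 = 1/(-96 - 1006) + 4843 = 1/(-1102) + 4843 = -1/1102 + 4843 = 5336985/1102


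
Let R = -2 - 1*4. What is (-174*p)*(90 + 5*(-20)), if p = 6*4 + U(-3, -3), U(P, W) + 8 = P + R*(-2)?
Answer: 43500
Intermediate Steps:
R = -6 (R = -2 - 4 = -6)
U(P, W) = 4 + P (U(P, W) = -8 + (P - 6*(-2)) = -8 + (P + 12) = -8 + (12 + P) = 4 + P)
p = 25 (p = 6*4 + (4 - 3) = 24 + 1 = 25)
(-174*p)*(90 + 5*(-20)) = (-174*25)*(90 + 5*(-20)) = -4350*(90 - 100) = -4350*(-10) = 43500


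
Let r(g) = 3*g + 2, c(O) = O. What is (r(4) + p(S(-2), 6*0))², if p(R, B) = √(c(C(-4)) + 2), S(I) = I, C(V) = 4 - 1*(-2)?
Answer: 204 + 56*√2 ≈ 283.20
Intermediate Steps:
C(V) = 6 (C(V) = 4 + 2 = 6)
p(R, B) = 2*√2 (p(R, B) = √(6 + 2) = √8 = 2*√2)
r(g) = 2 + 3*g
(r(4) + p(S(-2), 6*0))² = ((2 + 3*4) + 2*√2)² = ((2 + 12) + 2*√2)² = (14 + 2*√2)²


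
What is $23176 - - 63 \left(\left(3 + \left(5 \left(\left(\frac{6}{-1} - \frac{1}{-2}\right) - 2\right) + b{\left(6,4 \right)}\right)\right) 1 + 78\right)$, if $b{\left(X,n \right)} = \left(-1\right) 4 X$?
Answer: $\frac{48809}{2} \approx 24405.0$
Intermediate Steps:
$b{\left(X,n \right)} = - 4 X$
$23176 - - 63 \left(\left(3 + \left(5 \left(\left(\frac{6}{-1} - \frac{1}{-2}\right) - 2\right) + b{\left(6,4 \right)}\right)\right) 1 + 78\right) = 23176 - - 63 \left(\left(3 + \left(5 \left(\left(\frac{6}{-1} - \frac{1}{-2}\right) - 2\right) - 24\right)\right) 1 + 78\right) = 23176 - - 63 \left(\left(3 + \left(5 \left(\left(6 \left(-1\right) - - \frac{1}{2}\right) - 2\right) - 24\right)\right) 1 + 78\right) = 23176 - - 63 \left(\left(3 + \left(5 \left(\left(-6 + \frac{1}{2}\right) - 2\right) - 24\right)\right) 1 + 78\right) = 23176 - - 63 \left(\left(3 + \left(5 \left(- \frac{11}{2} - 2\right) - 24\right)\right) 1 + 78\right) = 23176 - - 63 \left(\left(3 + \left(5 \left(- \frac{15}{2}\right) - 24\right)\right) 1 + 78\right) = 23176 - - 63 \left(\left(3 - \frac{123}{2}\right) 1 + 78\right) = 23176 - - 63 \left(\left(- \frac{117}{2}\right) 1 + 78\right) = 23176 - - 63 \left(- \frac{117}{2} + 78\right) = 23176 - \left(-63\right) \frac{39}{2} = 23176 - - \frac{2457}{2} = 23176 + \frac{2457}{2} = \frac{48809}{2}$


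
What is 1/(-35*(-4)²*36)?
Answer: -1/20160 ≈ -4.9603e-5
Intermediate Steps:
1/(-35*(-4)²*36) = 1/(-35*16*36) = 1/(-560*36) = 1/(-20160) = -1/20160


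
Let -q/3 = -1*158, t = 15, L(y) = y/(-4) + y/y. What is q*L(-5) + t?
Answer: 2163/2 ≈ 1081.5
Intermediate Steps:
L(y) = 1 - y/4 (L(y) = y*(-1/4) + 1 = -y/4 + 1 = 1 - y/4)
q = 474 (q = -(-3)*158 = -3*(-158) = 474)
q*L(-5) + t = 474*(1 - 1/4*(-5)) + 15 = 474*(1 + 5/4) + 15 = 474*(9/4) + 15 = 2133/2 + 15 = 2163/2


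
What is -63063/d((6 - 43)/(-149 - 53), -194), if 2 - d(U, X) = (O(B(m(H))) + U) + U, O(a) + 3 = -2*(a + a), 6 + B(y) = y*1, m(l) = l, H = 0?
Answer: 2123121/652 ≈ 3256.3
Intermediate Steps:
B(y) = -6 + y (B(y) = -6 + y*1 = -6 + y)
O(a) = -3 - 4*a (O(a) = -3 - 2*(a + a) = -3 - 4*a)
d(U, X) = -19 - 2*U (d(U, X) = 2 - (((-3 - 4*(-6 + 0)) + U) + U) = 2 - (((-3 - 4*(-6)) + U) + U) = 2 - (((-3 + 24) + U) + U) = 2 - ((21 + U) + U) = 2 - (21 + 2*U) = 2 + (-21 - 2*U) = -19 - 2*U)
-63063/d((6 - 43)/(-149 - 53), -194) = -63063/(-19 - 2*(6 - 43)/(-149 - 53)) = -63063/(-19 - (-74)/(-202)) = -63063/(-19 - (-74)*(-1)/202) = -63063/(-19 - 2*37/202) = -63063/(-19 - 37/101) = -63063/(-1956/101) = -63063*(-101/1956) = 2123121/652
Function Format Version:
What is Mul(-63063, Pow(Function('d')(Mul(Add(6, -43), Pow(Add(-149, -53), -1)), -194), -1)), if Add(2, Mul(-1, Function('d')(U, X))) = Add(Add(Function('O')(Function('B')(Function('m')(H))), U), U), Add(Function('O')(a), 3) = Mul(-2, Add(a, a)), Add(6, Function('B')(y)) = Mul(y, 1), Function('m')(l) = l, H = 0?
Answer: Rational(2123121, 652) ≈ 3256.3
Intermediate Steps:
Function('B')(y) = Add(-6, y) (Function('B')(y) = Add(-6, Mul(y, 1)) = Add(-6, y))
Function('O')(a) = Add(-3, Mul(-4, a)) (Function('O')(a) = Add(-3, Mul(-2, Add(a, a))) = Add(-3, Mul(-2, Mul(2, a))) = Add(-3, Mul(-4, a)))
Function('d')(U, X) = Add(-19, Mul(-2, U)) (Function('d')(U, X) = Add(2, Mul(-1, Add(Add(Add(-3, Mul(-4, Add(-6, 0))), U), U))) = Add(2, Mul(-1, Add(Add(Add(-3, Mul(-4, -6)), U), U))) = Add(2, Mul(-1, Add(Add(Add(-3, 24), U), U))) = Add(2, Mul(-1, Add(Add(21, U), U))) = Add(2, Mul(-1, Add(21, Mul(2, U)))) = Add(2, Add(-21, Mul(-2, U))) = Add(-19, Mul(-2, U)))
Mul(-63063, Pow(Function('d')(Mul(Add(6, -43), Pow(Add(-149, -53), -1)), -194), -1)) = Mul(-63063, Pow(Add(-19, Mul(-2, Mul(Add(6, -43), Pow(Add(-149, -53), -1)))), -1)) = Mul(-63063, Pow(Add(-19, Mul(-2, Mul(-37, Pow(-202, -1)))), -1)) = Mul(-63063, Pow(Add(-19, Mul(-2, Mul(-37, Rational(-1, 202)))), -1)) = Mul(-63063, Pow(Add(-19, Mul(-2, Rational(37, 202))), -1)) = Mul(-63063, Pow(Add(-19, Rational(-37, 101)), -1)) = Mul(-63063, Pow(Rational(-1956, 101), -1)) = Mul(-63063, Rational(-101, 1956)) = Rational(2123121, 652)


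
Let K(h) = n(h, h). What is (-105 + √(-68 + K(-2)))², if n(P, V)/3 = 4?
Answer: 10969 - 420*I*√14 ≈ 10969.0 - 1571.5*I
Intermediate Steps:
n(P, V) = 12 (n(P, V) = 3*4 = 12)
K(h) = 12
(-105 + √(-68 + K(-2)))² = (-105 + √(-68 + 12))² = (-105 + √(-56))² = (-105 + 2*I*√14)²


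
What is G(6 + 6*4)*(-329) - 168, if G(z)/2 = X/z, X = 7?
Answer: -4823/15 ≈ -321.53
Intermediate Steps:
G(z) = 14/z (G(z) = 2*(7/z) = 14/z)
G(6 + 6*4)*(-329) - 168 = (14/(6 + 6*4))*(-329) - 168 = (14/(6 + 24))*(-329) - 168 = (14/30)*(-329) - 168 = (14*(1/30))*(-329) - 168 = (7/15)*(-329) - 168 = -2303/15 - 168 = -4823/15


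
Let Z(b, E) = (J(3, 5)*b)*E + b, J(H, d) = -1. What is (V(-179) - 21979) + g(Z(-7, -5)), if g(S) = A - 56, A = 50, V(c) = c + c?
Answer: -22343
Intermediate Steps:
V(c) = 2*c
Z(b, E) = b - E*b (Z(b, E) = (-b)*E + b = -E*b + b = b - E*b)
g(S) = -6 (g(S) = 50 - 56 = -6)
(V(-179) - 21979) + g(Z(-7, -5)) = (2*(-179) - 21979) - 6 = (-358 - 21979) - 6 = -22337 - 6 = -22343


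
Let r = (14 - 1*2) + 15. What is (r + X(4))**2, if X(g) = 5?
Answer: 1024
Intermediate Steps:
r = 27 (r = (14 - 2) + 15 = 12 + 15 = 27)
(r + X(4))**2 = (27 + 5)**2 = 32**2 = 1024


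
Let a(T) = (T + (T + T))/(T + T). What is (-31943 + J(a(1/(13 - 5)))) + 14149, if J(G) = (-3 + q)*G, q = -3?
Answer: -17803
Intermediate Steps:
a(T) = 3/2 (a(T) = (T + 2*T)/((2*T)) = (3*T)*(1/(2*T)) = 3/2)
J(G) = -6*G (J(G) = (-3 - 3)*G = -6*G)
(-31943 + J(a(1/(13 - 5)))) + 14149 = (-31943 - 6*3/2) + 14149 = (-31943 - 9) + 14149 = -31952 + 14149 = -17803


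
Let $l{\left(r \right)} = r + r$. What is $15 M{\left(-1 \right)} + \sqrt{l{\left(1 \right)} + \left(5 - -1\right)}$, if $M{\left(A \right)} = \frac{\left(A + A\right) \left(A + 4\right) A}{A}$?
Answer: $-90 + 2 \sqrt{2} \approx -87.172$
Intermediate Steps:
$l{\left(r \right)} = 2 r$
$M{\left(A \right)} = 2 A \left(4 + A\right)$ ($M{\left(A \right)} = \frac{2 A \left(4 + A\right) A}{A} = \frac{2 A^{2} \left(4 + A\right)}{A} = 2 A \left(4 + A\right)$)
$15 M{\left(-1 \right)} + \sqrt{l{\left(1 \right)} + \left(5 - -1\right)} = 15 \cdot 2 \left(-1\right) \left(4 - 1\right) + \sqrt{2 \cdot 1 + \left(5 - -1\right)} = 15 \cdot 2 \left(-1\right) 3 + \sqrt{2 + \left(5 + 1\right)} = 15 \left(-6\right) + \sqrt{2 + 6} = -90 + \sqrt{8} = -90 + 2 \sqrt{2}$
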